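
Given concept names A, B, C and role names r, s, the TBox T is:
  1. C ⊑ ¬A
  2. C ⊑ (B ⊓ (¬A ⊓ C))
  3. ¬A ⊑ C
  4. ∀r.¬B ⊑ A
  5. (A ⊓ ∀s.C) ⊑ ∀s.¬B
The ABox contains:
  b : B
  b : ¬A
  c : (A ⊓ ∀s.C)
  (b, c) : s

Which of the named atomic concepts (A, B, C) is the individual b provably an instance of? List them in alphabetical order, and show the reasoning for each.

1. b : A?  L(b) = {B, ¬A} ∪ {¬A}
   apply at b: ¬A⊑C
   open: L(b) ⊇ {B, C, ¬A, ∃r.B} (+ ∃-successors) — b ∉ A possible
2. b : B?  L(b) = {B, ¬A} ∪ {¬B}
   clash {B, ¬B} at b — b ∈ B
3. b : C?  L(b) = {B, ¬A} ∪ {¬C}
   clash {C, ¬C} at b — b ∈ C
4. Entailed for b: {B, C}

{B, C}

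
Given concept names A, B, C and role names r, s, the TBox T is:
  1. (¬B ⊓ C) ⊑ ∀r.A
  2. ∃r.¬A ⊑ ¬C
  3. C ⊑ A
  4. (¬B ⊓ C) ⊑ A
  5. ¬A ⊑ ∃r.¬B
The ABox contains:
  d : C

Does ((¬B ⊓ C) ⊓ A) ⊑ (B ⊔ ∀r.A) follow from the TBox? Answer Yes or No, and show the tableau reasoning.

1. ((¬B ⊓ C) ⊓ A) ⊑ (B ⊔ ∀r.A)  ⇔  (((¬B ⊓ C) ⊓ A) ⊓ (¬B ⊓ ∃r.¬A)) unsat w.r.t. T
   all branches close; clash {C, ¬C} at x₀
2. Hence ((¬B ⊓ C) ⊓ A) ⊑ (B ⊔ ∀r.A): entailed.

Yes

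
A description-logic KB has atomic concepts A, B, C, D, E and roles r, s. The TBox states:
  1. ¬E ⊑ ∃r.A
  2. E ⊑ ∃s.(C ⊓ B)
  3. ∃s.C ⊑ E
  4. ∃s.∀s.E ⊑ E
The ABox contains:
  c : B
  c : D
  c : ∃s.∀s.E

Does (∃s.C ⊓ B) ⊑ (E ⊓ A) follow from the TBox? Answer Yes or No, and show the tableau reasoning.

No

1. (∃s.C ⊓ B) ⊑ (E ⊓ A)  ⇔  ((∃s.C ⊓ B) ⊓ (¬E ⊔ ¬A)) unsat w.r.t. T
   apply at x₀: ∃s.C⊑E
   open: L(x₀) ⊇ {B, E, ¬A, ∃s.(C ⊓ B), ∃s.C} (+ ∃-successors)
2. Hence (∃s.C ⊓ B) ⊑ (E ⊓ A): not entailed.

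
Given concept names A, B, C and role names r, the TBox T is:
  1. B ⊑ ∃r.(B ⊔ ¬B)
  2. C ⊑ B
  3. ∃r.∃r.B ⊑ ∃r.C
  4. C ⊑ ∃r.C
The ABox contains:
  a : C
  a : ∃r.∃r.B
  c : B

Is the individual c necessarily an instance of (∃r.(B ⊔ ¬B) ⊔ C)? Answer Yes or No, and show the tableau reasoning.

1. c : (∃r.(B ⊔ ¬B) ⊔ C)?  L(c) = {B} ∪ {(∀r.(¬B ⊓ B) ⊓ ¬C)}
   clash {B, ¬B} at an ∃-successor — c ∈ (∃r.(B ⊔ ¬B) ⊔ C)
2. Hence c : (∃r.(B ⊔ ¬B) ⊔ C): entailed.

Yes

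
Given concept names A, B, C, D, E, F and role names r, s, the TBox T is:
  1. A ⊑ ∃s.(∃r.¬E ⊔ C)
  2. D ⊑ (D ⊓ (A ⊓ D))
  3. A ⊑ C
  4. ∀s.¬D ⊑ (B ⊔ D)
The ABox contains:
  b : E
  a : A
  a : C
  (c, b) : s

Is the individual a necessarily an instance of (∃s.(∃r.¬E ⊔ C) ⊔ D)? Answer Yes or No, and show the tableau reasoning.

Yes

1. a : (∃s.(∃r.¬E ⊔ C) ⊔ D)?  L(a) = {A, C} ∪ {(∀s.(∀r.E ⊓ ¬C) ⊓ ¬D)}
   clash {D, ¬D} at a — a ∈ (∃s.(∃r.¬E ⊔ C) ⊔ D)
2. Hence a : (∃s.(∃r.¬E ⊔ C) ⊔ D): entailed.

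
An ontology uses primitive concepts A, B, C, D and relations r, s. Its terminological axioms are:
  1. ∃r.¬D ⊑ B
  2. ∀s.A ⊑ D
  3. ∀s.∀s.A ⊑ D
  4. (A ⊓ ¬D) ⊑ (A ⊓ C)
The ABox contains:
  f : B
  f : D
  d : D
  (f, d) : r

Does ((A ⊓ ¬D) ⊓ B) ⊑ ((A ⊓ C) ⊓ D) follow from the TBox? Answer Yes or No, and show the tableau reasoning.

1. ((A ⊓ ¬D) ⊓ B) ⊑ ((A ⊓ C) ⊓ D)  ⇔  (((A ⊓ ¬D) ⊓ B) ⊓ ((¬A ⊔ ¬C) ⊔ ¬D)) unsat w.r.t. T
   apply at x₀: (A ⊓ ¬D)⊑(A ⊓ C)
   open: L(x₀) ⊇ {A, B, C, ¬D, ∃s.¬A, …} (+ ∃-successors)
2. Hence ((A ⊓ ¬D) ⊓ B) ⊑ ((A ⊓ C) ⊓ D): not entailed.

No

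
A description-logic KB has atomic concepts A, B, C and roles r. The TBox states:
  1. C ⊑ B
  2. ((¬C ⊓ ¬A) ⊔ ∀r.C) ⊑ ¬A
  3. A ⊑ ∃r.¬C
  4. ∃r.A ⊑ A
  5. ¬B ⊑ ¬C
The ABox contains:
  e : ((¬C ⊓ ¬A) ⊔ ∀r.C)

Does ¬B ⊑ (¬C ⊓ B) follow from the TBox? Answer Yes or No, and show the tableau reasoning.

No

1. ¬B ⊑ (¬C ⊓ B)  ⇔  (¬B ⊓ (C ⊔ ¬B)) unsat w.r.t. T
   apply at x₀: ¬B⊑¬C
   open: L(x₀) ⊇ {¬A, ¬B, ¬C, ∀r.¬A}
2. Hence ¬B ⊑ (¬C ⊓ B): not entailed.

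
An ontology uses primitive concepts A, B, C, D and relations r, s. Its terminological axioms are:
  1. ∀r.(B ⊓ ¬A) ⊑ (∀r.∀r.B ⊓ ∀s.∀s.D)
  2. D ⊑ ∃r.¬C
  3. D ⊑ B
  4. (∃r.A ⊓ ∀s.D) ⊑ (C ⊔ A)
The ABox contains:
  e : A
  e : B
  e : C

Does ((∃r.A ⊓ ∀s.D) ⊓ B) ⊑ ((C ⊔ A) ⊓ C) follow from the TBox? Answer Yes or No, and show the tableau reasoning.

No

1. ((∃r.A ⊓ ∀s.D) ⊓ B) ⊑ ((C ⊔ A) ⊓ C)  ⇔  (((∃r.A ⊓ ∀s.D) ⊓ B) ⊓ ((¬C ⊓ ¬A) ⊔ ¬C)) unsat w.r.t. T
   apply at x₀: (∃r.A ⊓ ∀s.D)⊑(C ⊔ A)
   open: L(x₀) ⊇ {A, B, ¬C, ¬D, ∀s.D, …} (+ ∃-successors)
2. Hence ((∃r.A ⊓ ∀s.D) ⊓ B) ⊑ ((C ⊔ A) ⊓ C): not entailed.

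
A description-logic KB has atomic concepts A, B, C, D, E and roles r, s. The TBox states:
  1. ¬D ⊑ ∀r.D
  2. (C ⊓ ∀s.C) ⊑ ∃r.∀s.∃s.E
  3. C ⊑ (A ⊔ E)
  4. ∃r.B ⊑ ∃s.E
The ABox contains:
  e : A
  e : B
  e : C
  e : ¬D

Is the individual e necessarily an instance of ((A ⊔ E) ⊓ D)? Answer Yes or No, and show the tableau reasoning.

1. e : ((A ⊔ E) ⊓ D)?  L(e) = {A, B, C, ¬D} ∪ {((¬A ⊓ ¬E) ⊔ ¬D)}
   apply at e: ¬D⊑∀r.D; C⊑(A ⊔ E)
   open: L(e) ⊇ {A, B, C, ¬D, ∀r.D, …} (+ ∃-successors) — e ∉ ((A ⊔ E) ⊓ D) possible
2. Hence e : ((A ⊔ E) ⊓ D): not entailed.

No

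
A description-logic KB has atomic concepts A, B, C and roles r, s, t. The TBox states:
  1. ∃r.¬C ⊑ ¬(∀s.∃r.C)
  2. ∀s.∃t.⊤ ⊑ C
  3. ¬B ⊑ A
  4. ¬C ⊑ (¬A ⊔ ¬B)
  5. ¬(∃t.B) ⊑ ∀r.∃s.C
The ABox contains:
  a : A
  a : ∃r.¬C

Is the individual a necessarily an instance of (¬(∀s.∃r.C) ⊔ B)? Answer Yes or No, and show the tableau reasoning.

1. a : (¬(∀s.∃r.C) ⊔ B)?  L(a) = {A, ∃r.¬C} ∪ {(∀s.∃r.C ⊓ ¬B)}
   clash {C, ¬C} at an ∃-successor — a ∈ (¬(∀s.∃r.C) ⊔ B)
2. Hence a : (¬(∀s.∃r.C) ⊔ B): entailed.

Yes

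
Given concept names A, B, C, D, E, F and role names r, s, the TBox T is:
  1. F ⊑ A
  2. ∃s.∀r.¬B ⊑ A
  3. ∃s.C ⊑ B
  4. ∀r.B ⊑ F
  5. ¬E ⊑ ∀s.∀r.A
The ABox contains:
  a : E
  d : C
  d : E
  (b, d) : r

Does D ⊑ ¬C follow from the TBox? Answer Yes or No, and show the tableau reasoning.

No

1. D ⊑ ¬C  ⇔  (D ⊓ C) unsat w.r.t. T
   open: L(x₀) ⊇ {C, D, E, ¬F, ∀s.¬C, …} (+ ∃-successors)
2. Hence D ⊑ ¬C: not entailed.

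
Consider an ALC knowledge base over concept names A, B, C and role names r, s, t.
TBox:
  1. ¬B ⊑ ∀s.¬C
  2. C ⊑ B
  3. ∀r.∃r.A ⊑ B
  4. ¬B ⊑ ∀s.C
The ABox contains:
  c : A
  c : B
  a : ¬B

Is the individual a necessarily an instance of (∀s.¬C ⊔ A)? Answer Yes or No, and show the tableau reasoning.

Yes

1. a : (∀s.¬C ⊔ A)?  L(a) = {¬B} ∪ {(∃s.C ⊓ ¬A)}
   clash {B, ¬B} at a — a ∈ (∀s.¬C ⊔ A)
2. Hence a : (∀s.¬C ⊔ A): entailed.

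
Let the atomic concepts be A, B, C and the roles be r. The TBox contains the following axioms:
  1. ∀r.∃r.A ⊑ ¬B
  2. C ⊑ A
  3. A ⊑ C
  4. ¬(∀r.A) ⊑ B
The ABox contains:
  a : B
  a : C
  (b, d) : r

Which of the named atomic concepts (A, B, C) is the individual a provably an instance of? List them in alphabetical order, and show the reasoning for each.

1. a : A?  L(a) = {B, C} ∪ {¬A}
   clash {A, ¬A} at a — a ∈ A
2. a : B?  L(a) = {B, C} ∪ {¬B}
   clash {B, ¬B} at a — a ∈ B
3. a : C?  L(a) = {B, C} ∪ {¬C}
   clash {C, ¬C} at a — a ∈ C
4. Entailed for a: {A, B, C}

{A, B, C}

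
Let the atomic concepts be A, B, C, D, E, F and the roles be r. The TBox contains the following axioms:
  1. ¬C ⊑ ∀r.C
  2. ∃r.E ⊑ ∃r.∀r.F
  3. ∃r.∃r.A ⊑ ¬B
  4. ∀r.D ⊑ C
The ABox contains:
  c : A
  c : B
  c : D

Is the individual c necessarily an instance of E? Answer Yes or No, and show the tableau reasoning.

No

1. c : E?  L(c) = {A, B, D} ∪ {¬E}
   open: L(c) ⊇ {A, B, C, D, ¬E, …} — c ∉ E possible
2. Hence c : E: not entailed.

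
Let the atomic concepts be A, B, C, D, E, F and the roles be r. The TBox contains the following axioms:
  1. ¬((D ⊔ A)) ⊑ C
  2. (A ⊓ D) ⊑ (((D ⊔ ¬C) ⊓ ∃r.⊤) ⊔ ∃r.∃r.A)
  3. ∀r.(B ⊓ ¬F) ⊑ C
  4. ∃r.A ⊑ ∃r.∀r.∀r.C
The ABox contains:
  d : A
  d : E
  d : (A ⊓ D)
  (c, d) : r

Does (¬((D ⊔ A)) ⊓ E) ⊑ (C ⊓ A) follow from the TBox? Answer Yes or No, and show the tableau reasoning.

No

1. (¬((D ⊔ A)) ⊓ E) ⊑ (C ⊓ A)  ⇔  (((¬D ⊓ ¬A) ⊓ E) ⊓ (¬C ⊔ ¬A)) unsat w.r.t. T
   apply at x₀: ¬((D ⊔ A))⊑C
   open: L(x₀) ⊇ {C, E, ¬A, ¬D, ∀r.¬A}
2. Hence (¬((D ⊔ A)) ⊓ E) ⊑ (C ⊓ A): not entailed.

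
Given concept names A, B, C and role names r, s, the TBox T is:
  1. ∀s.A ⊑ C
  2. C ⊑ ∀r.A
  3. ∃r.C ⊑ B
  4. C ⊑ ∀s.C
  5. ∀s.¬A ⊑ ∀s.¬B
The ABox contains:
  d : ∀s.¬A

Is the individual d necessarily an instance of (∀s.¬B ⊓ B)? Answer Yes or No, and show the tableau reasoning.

No

1. d : (∀s.¬B ⊓ B)?  L(d) = {∀s.¬A} ∪ {(∃s.B ⊔ ¬B)}
   apply at d: ∀s.¬A⊑∀s.¬B
   open: L(d) ⊇ {¬B, ¬C, ∀r.¬C, ∀s.¬A, ∀s.¬B, …} (+ ∃-successors) — d ∉ (∀s.¬B ⊓ B) possible
2. Hence d : (∀s.¬B ⊓ B): not entailed.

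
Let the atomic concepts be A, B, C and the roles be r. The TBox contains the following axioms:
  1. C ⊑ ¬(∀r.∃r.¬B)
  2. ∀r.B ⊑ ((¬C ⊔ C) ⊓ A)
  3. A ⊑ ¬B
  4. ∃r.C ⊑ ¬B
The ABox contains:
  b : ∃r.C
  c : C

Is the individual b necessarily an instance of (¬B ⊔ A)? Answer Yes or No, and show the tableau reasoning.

Yes

1. b : (¬B ⊔ A)?  L(b) = {∃r.C} ∪ {(B ⊓ ¬A)}
   clash {B, ¬B} at b — b ∈ (¬B ⊔ A)
2. Hence b : (¬B ⊔ A): entailed.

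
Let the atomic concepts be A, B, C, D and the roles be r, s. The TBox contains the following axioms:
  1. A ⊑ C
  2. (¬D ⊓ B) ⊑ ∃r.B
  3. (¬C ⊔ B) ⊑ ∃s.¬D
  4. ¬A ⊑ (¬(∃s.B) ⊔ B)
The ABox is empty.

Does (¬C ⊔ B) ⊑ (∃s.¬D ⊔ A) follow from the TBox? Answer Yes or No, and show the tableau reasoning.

1. (¬C ⊔ B) ⊑ (∃s.¬D ⊔ A)  ⇔  ((¬C ⊔ B) ⊓ (∀s.D ⊓ ¬A)) unsat w.r.t. T
   all branches close; clash {D, ¬D} at an ∃-successor
2. Hence (¬C ⊔ B) ⊑ (∃s.¬D ⊔ A): entailed.

Yes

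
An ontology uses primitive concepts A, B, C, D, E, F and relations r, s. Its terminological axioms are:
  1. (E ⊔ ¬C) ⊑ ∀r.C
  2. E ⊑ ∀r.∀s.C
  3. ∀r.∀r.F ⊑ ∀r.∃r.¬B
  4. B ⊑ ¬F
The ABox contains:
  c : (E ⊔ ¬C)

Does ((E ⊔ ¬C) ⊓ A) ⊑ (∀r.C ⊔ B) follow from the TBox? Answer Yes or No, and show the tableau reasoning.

Yes

1. ((E ⊔ ¬C) ⊓ A) ⊑ (∀r.C ⊔ B)  ⇔  (((E ⊔ ¬C) ⊓ A) ⊓ (∃r.¬C ⊓ ¬B)) unsat w.r.t. T
   all branches close; clash {C, ¬C} at an ∃-successor
2. Hence ((E ⊔ ¬C) ⊓ A) ⊑ (∀r.C ⊔ B): entailed.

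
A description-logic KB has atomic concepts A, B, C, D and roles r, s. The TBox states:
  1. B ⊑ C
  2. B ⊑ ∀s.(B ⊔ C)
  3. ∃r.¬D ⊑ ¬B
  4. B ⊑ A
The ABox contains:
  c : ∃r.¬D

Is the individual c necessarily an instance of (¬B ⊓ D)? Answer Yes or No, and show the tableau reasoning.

1. c : (¬B ⊓ D)?  L(c) = {∃r.¬D} ∪ {(B ⊔ ¬D)}
   apply at c: ∃r.¬D⊑¬B
   open: L(c) ⊇ {¬B, ¬D, ∃r.¬D} (+ ∃-successors) — c ∉ (¬B ⊓ D) possible
2. Hence c : (¬B ⊓ D): not entailed.

No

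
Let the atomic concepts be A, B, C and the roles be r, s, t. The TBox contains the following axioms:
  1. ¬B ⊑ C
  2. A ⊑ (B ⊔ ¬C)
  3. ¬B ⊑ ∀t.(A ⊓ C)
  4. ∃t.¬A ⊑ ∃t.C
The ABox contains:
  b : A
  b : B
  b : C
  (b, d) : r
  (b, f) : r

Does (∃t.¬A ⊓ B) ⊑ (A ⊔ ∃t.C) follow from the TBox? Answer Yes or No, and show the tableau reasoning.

1. (∃t.¬A ⊓ B) ⊑ (A ⊔ ∃t.C)  ⇔  ((∃t.¬A ⊓ B) ⊓ (¬A ⊓ ∀t.¬C)) unsat w.r.t. T
   all branches close; clash {C, ¬C} at an ∃-successor
2. Hence (∃t.¬A ⊓ B) ⊑ (A ⊔ ∃t.C): entailed.

Yes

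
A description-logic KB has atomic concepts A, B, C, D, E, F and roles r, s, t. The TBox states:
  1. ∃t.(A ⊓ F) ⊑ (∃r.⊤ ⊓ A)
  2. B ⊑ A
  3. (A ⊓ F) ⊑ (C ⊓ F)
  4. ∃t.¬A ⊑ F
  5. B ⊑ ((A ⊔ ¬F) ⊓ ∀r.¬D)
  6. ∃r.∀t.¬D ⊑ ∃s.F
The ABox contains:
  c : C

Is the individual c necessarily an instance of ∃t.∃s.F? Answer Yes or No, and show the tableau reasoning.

No

1. c : ∃t.∃s.F?  L(c) = {C} ∪ {∀t.∀s.¬F}
   open: L(c) ⊇ {C, ¬A, ¬B, ∀r.∃t.D, ∀t.(¬A ⊔ ¬F), …} — c ∉ ∃t.∃s.F possible
2. Hence c : ∃t.∃s.F: not entailed.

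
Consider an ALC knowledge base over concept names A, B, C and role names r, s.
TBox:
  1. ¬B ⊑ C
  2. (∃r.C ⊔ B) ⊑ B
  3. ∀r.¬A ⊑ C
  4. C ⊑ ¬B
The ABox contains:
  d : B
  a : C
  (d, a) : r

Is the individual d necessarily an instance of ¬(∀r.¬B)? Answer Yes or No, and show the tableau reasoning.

1. d : ¬(∀r.¬B)?  L(d) = {B} ∪ {∀r.¬B}
   open: L(d) ⊇ {B, ¬C, ∀r.¬B, ∃r.A} (+ ∃-successors) — d ∉ ¬(∀r.¬B) possible
2. Hence d : ¬(∀r.¬B): not entailed.

No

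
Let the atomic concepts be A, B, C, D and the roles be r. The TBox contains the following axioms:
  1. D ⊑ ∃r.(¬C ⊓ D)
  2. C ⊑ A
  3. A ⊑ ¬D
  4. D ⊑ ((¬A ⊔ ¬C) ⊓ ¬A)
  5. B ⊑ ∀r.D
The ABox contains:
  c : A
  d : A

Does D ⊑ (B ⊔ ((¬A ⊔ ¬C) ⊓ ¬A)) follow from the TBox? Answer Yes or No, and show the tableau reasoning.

1. D ⊑ (B ⊔ ((¬A ⊔ ¬C) ⊓ ¬A))  ⇔  (D ⊓ (¬B ⊓ ((A ⊓ C) ⊔ A))) unsat w.r.t. T
   all branches close; clash {D, ¬D} at x₀
2. Hence D ⊑ (B ⊔ ((¬A ⊔ ¬C) ⊓ ¬A)): entailed.

Yes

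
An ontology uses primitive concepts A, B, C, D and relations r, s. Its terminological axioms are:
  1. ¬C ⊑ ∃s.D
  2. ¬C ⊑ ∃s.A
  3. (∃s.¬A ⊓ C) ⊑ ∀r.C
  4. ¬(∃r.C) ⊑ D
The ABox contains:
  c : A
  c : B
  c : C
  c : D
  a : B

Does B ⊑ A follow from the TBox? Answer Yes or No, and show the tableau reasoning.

No

1. B ⊑ A  ⇔  (B ⊓ ¬A) unsat w.r.t. T
   open: L(x₀) ⊇ {B, C, ¬A, ∀s.A, ∃r.C} (+ ∃-successors)
2. Hence B ⊑ A: not entailed.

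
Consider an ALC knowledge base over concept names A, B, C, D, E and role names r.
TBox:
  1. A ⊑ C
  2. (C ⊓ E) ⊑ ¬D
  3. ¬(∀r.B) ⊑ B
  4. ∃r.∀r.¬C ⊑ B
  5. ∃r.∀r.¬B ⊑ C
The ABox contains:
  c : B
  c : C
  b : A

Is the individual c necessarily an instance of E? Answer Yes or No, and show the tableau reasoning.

No

1. c : E?  L(c) = {B, C} ∪ {¬E}
   open: L(c) ⊇ {B, C, ¬E} — c ∉ E possible
2. Hence c : E: not entailed.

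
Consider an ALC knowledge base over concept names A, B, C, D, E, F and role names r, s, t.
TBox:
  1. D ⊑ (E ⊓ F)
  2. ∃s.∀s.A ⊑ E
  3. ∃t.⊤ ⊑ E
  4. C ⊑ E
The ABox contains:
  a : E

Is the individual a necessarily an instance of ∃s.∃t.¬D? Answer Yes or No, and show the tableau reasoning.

No

1. a : ∃s.∃t.¬D?  L(a) = {E} ∪ {∀s.∀t.D}
   open: L(a) ⊇ {E, ¬D, ∀s.∀t.D} — a ∉ ∃s.∃t.¬D possible
2. Hence a : ∃s.∃t.¬D: not entailed.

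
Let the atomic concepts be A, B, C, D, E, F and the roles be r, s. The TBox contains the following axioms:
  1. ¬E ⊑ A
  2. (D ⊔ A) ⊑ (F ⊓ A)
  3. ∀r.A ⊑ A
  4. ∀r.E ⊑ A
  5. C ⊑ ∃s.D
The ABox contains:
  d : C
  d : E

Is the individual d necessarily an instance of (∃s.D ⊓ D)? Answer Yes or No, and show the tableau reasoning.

1. d : (∃s.D ⊓ D)?  L(d) = {C, E} ∪ {(∀s.¬D ⊔ ¬D)}
   apply at d: C⊑∃s.D
   open: L(d) ⊇ {C, E, ¬A, ¬D, ∃r.¬A, …} (+ ∃-successors) — d ∉ (∃s.D ⊓ D) possible
2. Hence d : (∃s.D ⊓ D): not entailed.

No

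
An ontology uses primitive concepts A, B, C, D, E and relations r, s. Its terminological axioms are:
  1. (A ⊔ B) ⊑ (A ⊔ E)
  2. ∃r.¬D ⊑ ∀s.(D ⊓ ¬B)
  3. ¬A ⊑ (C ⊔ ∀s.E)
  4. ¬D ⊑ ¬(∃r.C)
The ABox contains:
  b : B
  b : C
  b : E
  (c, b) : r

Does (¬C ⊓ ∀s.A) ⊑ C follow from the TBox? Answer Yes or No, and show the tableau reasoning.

1. (¬C ⊓ ∀s.A) ⊑ C  ⇔  ((¬C ⊓ ∀s.A) ⊓ ¬C) unsat w.r.t. T
   open: L(x₀) ⊇ {D, ¬A, ¬B, ¬C, ∀r.D, …}
2. Hence (¬C ⊓ ∀s.A) ⊑ C: not entailed.

No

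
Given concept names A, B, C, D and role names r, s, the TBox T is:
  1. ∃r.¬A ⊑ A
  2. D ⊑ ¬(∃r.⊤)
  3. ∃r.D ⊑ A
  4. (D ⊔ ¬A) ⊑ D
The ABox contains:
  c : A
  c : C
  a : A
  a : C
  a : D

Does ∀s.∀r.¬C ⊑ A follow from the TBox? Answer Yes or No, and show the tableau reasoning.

1. ∀s.∀r.¬C ⊑ A  ⇔  (∀s.∀r.¬C ⊓ ¬A) unsat w.r.t. T
   open: L(x₀) ⊇ {D, ¬A, ∀r.A, ∀r.¬D, ∀r.⊥, …}
2. Hence ∀s.∀r.¬C ⊑ A: not entailed.

No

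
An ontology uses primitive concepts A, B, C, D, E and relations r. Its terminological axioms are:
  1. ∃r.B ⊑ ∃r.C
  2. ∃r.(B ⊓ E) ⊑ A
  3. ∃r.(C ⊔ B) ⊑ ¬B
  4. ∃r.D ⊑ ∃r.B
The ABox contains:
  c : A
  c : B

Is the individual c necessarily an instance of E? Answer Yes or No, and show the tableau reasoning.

No

1. c : E?  L(c) = {A, B} ∪ {¬E}
   open: L(c) ⊇ {A, B, ¬E, ∀r.(¬C ⊓ ¬B), ∀r.¬B, …} — c ∉ E possible
2. Hence c : E: not entailed.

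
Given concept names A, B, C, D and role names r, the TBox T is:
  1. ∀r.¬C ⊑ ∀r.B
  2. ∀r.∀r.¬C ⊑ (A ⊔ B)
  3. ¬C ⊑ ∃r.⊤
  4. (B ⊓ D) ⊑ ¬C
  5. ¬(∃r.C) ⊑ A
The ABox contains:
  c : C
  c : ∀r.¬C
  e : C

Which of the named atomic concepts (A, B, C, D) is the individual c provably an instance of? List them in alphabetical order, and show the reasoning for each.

1. c : A?  L(c) = {C, ∀r.¬C} ∪ {¬A}
   clash {A, ¬A} at c — c ∈ A
2. c : B?  L(c) = {C, ∀r.¬C} ∪ {¬B}
   apply at c: ∀r.¬C⊑∀r.B; ¬(∃r.C)⊑A
   open: L(c) ⊇ {A, C, ¬B, ∀r.B, ∀r.¬C, …} (+ ∃-successors) — c ∉ B possible
3. c : C?  L(c) = {C, ∀r.¬C} ∪ {¬C}
   clash {C, ¬C} at c — c ∈ C
4. c : D?  L(c) = {C, ∀r.¬C} ∪ {¬D}
   apply at c: ∀r.¬C⊑∀r.B; ¬(∃r.C)⊑A
   open: L(c) ⊇ {A, C, ¬D, ∀r.B, ∀r.¬C, …} (+ ∃-successors) — c ∉ D possible
5. Entailed for c: {A, C}

{A, C}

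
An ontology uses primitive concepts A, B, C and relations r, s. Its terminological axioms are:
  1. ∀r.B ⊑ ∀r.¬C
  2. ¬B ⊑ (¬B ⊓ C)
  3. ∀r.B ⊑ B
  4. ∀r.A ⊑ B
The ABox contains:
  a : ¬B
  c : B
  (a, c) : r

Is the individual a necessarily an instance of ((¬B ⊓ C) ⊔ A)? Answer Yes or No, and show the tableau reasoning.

1. a : ((¬B ⊓ C) ⊔ A)?  L(a) = {¬B} ∪ {((B ⊔ ¬C) ⊓ ¬A)}
   clash {C, ¬C} at a — a ∈ ((¬B ⊓ C) ⊔ A)
2. Hence a : ((¬B ⊓ C) ⊔ A): entailed.

Yes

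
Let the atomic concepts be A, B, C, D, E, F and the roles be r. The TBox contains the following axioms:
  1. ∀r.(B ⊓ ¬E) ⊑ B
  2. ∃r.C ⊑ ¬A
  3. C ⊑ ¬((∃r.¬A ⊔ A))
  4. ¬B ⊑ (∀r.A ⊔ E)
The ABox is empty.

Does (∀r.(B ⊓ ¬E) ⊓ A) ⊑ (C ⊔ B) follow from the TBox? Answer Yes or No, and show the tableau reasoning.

1. (∀r.(B ⊓ ¬E) ⊓ A) ⊑ (C ⊔ B)  ⇔  ((∀r.(B ⊓ ¬E) ⊓ A) ⊓ (¬C ⊓ ¬B)) unsat w.r.t. T
   all branches close; clash {A, ¬A} at x₀
2. Hence (∀r.(B ⊓ ¬E) ⊓ A) ⊑ (C ⊔ B): entailed.

Yes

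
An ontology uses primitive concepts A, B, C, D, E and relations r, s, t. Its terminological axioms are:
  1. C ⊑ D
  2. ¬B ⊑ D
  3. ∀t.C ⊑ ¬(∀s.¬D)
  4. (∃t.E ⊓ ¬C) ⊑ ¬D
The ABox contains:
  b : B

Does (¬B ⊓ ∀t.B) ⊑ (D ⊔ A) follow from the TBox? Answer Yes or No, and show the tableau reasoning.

Yes

1. (¬B ⊓ ∀t.B) ⊑ (D ⊔ A)  ⇔  ((¬B ⊓ ∀t.B) ⊓ (¬D ⊓ ¬A)) unsat w.r.t. T
   all branches close; clash {D, ¬D} at x₀
2. Hence (¬B ⊓ ∀t.B) ⊑ (D ⊔ A): entailed.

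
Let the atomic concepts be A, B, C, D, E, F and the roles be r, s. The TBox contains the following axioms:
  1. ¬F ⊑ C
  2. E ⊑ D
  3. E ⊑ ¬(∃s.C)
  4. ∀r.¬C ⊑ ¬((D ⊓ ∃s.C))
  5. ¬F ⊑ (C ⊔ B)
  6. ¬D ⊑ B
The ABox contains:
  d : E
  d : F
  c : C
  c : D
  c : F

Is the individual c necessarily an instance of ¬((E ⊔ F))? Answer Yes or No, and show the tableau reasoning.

No

1. c : ¬((E ⊔ F))?  L(c) = {C, D, F} ∪ {(E ⊔ F)}
   open: L(c) ⊇ {C, D, F, ¬E, ∃r.C} (+ ∃-successors) — c ∉ ¬((E ⊔ F)) possible
2. Hence c : ¬((E ⊔ F)): not entailed.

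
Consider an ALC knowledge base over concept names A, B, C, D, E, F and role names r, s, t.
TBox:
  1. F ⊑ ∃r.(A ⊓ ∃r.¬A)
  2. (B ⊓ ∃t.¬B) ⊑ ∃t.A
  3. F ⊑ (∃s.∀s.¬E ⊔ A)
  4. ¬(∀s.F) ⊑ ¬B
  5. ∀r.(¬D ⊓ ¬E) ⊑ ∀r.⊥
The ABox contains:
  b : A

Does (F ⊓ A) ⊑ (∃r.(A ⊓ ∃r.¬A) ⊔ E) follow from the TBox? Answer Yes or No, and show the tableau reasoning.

1. (F ⊓ A) ⊑ (∃r.(A ⊓ ∃r.¬A) ⊔ E)  ⇔  ((F ⊓ A) ⊓ (∀r.(¬A ⊔ ∀r.A) ⊓ ¬E)) unsat w.r.t. T
   all branches close; clash ⊥ at an ∃-successor
2. Hence (F ⊓ A) ⊑ (∃r.(A ⊓ ∃r.¬A) ⊔ E): entailed.

Yes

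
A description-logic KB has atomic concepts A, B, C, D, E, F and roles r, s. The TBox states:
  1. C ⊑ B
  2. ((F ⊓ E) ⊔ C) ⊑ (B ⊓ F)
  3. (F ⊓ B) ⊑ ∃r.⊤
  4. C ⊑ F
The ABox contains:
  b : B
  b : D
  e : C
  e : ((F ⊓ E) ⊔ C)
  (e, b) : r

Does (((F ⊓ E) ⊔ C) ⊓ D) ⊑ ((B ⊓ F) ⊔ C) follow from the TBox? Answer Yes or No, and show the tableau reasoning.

Yes

1. (((F ⊓ E) ⊔ C) ⊓ D) ⊑ ((B ⊓ F) ⊔ C)  ⇔  ((((F ⊓ E) ⊔ C) ⊓ D) ⊓ ((¬B ⊔ ¬F) ⊓ ¬C)) unsat w.r.t. T
   all branches close; clash {C, ¬C} at x₀
2. Hence (((F ⊓ E) ⊔ C) ⊓ D) ⊑ ((B ⊓ F) ⊔ C): entailed.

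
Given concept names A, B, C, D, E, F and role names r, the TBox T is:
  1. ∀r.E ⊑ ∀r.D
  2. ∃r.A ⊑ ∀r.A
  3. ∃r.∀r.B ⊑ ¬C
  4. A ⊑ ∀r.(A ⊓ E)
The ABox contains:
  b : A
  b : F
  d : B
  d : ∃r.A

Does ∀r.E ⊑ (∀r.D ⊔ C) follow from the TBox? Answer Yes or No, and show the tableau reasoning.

Yes

1. ∀r.E ⊑ (∀r.D ⊔ C)  ⇔  (∀r.E ⊓ (∃r.¬D ⊓ ¬C)) unsat w.r.t. T
   all branches close; clash {D, ¬D} at an ∃-successor
2. Hence ∀r.E ⊑ (∀r.D ⊔ C): entailed.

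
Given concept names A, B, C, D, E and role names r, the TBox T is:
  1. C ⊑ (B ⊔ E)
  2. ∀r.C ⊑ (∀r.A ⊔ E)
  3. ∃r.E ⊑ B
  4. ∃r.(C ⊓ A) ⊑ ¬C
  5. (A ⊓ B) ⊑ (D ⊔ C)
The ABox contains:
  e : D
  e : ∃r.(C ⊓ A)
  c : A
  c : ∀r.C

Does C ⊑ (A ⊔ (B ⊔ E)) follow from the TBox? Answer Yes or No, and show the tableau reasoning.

Yes

1. C ⊑ (A ⊔ (B ⊔ E))  ⇔  (C ⊓ (¬A ⊓ (¬B ⊓ ¬E))) unsat w.r.t. T
   all branches close; clash {E, ¬E} at x₀
2. Hence C ⊑ (A ⊔ (B ⊔ E)): entailed.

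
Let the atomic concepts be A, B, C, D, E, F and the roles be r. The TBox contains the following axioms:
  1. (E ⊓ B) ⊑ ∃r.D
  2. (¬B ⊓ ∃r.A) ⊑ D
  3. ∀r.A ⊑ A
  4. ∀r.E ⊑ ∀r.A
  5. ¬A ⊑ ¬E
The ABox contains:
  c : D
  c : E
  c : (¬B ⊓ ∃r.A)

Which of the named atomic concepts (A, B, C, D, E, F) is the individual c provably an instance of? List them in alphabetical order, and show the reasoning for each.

1. c : A?  L(c) = {D, E, (¬B ⊓ ∃r.A)} ∪ {¬A}
   clash {E, ¬E} at c — c ∈ A
2. c : B?  L(c) = {D, E, (¬B ⊓ ∃r.A)} ∪ {¬B}
   open: L(c) ⊇ {A, D, E, ¬B, ∃r.A, …} (+ ∃-successors) — c ∉ B possible
3. c : C?  L(c) = {D, E, (¬B ⊓ ∃r.A)} ∪ {¬C}
   open: L(c) ⊇ {A, D, E, ¬B, ¬C, …} (+ ∃-successors) — c ∉ C possible
4. c : D?  L(c) = {D, E, (¬B ⊓ ∃r.A)} ∪ {¬D}
   clash {D, ¬D} at c — c ∈ D
5. c : E?  L(c) = {D, E, (¬B ⊓ ∃r.A)} ∪ {¬E}
   clash {E, ¬E} at c — c ∈ E
6. c : F?  L(c) = {D, E, (¬B ⊓ ∃r.A)} ∪ {¬F}
   open: L(c) ⊇ {A, D, E, ¬B, ¬F, …} (+ ∃-successors) — c ∉ F possible
7. Entailed for c: {A, D, E}

{A, D, E}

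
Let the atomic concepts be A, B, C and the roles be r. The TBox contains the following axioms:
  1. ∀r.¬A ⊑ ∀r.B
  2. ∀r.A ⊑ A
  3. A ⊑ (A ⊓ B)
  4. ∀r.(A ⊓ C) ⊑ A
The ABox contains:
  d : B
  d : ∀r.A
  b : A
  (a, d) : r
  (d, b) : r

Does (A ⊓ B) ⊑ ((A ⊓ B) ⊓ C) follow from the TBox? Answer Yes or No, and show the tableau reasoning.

1. (A ⊓ B) ⊑ ((A ⊓ B) ⊓ C)  ⇔  ((A ⊓ B) ⊓ ((¬A ⊔ ¬B) ⊔ ¬C)) unsat w.r.t. T
   open: L(x₀) ⊇ {A, B, ¬C, ∃r.A} (+ ∃-successors)
2. Hence (A ⊓ B) ⊑ ((A ⊓ B) ⊓ C): not entailed.

No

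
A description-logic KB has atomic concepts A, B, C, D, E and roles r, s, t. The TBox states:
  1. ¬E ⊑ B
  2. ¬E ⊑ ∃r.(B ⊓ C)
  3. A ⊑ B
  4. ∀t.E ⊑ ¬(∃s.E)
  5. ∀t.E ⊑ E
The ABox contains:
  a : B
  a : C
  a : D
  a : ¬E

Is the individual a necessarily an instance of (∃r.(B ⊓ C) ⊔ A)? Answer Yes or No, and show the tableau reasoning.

Yes

1. a : (∃r.(B ⊓ C) ⊔ A)?  L(a) = {B, C, D, ¬E} ∪ {(∀r.(¬B ⊔ ¬C) ⊓ ¬A)}
   clash {E, ¬E} at a — a ∈ (∃r.(B ⊓ C) ⊔ A)
2. Hence a : (∃r.(B ⊓ C) ⊔ A): entailed.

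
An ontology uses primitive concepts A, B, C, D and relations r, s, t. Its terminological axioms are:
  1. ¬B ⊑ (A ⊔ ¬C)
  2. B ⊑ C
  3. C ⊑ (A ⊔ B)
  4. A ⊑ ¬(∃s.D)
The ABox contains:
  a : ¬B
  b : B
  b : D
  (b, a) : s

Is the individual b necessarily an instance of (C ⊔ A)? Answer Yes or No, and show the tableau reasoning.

1. b : (C ⊔ A)?  L(b) = {B, D} ∪ {(¬C ⊓ ¬A)}
   clash {C, ¬C} at b — b ∈ (C ⊔ A)
2. Hence b : (C ⊔ A): entailed.

Yes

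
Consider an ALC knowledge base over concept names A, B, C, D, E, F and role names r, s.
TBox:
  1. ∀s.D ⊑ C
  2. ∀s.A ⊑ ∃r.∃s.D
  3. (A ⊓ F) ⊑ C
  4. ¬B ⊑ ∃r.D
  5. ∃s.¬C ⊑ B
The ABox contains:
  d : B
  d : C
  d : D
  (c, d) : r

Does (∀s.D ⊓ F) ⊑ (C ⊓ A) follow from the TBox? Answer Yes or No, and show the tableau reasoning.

1. (∀s.D ⊓ F) ⊑ (C ⊓ A)  ⇔  ((∀s.D ⊓ F) ⊓ (¬C ⊔ ¬A)) unsat w.r.t. T
   apply at x₀: ∀s.D⊑C
   open: L(x₀) ⊇ {B, C, F, ¬A, ∀s.D, …} (+ ∃-successors)
2. Hence (∀s.D ⊓ F) ⊑ (C ⊓ A): not entailed.

No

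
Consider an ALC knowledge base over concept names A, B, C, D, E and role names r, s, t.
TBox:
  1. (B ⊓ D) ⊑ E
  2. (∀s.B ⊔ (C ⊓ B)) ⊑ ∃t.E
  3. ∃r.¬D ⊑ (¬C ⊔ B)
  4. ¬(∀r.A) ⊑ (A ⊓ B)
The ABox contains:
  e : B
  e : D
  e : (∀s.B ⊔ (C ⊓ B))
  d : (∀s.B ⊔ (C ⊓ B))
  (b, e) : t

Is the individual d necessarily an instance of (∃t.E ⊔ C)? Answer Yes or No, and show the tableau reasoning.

Yes

1. d : (∃t.E ⊔ C)?  L(d) = {(∀s.B ⊔ (C ⊓ B))} ∪ {(∀t.¬E ⊓ ¬C)}
   clash {C, ¬C} at d — d ∈ (∃t.E ⊔ C)
2. Hence d : (∃t.E ⊔ C): entailed.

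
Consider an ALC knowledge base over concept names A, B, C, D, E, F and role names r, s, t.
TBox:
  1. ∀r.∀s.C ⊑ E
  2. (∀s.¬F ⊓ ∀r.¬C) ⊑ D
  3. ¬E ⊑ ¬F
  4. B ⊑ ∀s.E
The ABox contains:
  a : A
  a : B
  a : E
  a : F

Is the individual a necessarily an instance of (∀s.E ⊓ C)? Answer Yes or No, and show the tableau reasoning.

No

1. a : (∀s.E ⊓ C)?  L(a) = {A, B, E, F} ∪ {(∃s.¬E ⊔ ¬C)}
   apply at a: B⊑∀s.E
   open: L(a) ⊇ {A, B, E, F, ¬C, …} (+ ∃-successors) — a ∉ (∀s.E ⊓ C) possible
2. Hence a : (∀s.E ⊓ C): not entailed.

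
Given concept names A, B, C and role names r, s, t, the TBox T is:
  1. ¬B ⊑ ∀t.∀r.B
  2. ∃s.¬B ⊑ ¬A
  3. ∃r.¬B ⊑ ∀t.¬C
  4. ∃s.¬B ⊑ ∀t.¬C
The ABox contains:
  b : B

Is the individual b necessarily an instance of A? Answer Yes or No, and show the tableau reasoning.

No

1. b : A?  L(b) = {B} ∪ {¬A}
   open: L(b) ⊇ {B, ¬A, ∀r.B, ∀s.B} — b ∉ A possible
2. Hence b : A: not entailed.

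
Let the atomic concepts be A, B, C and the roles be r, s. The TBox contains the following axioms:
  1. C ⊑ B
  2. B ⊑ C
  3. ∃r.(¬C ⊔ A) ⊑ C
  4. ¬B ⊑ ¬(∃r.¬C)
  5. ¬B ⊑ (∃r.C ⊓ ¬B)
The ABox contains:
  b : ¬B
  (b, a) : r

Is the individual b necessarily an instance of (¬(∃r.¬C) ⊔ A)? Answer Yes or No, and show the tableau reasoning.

Yes

1. b : (¬(∃r.¬C) ⊔ A)?  L(b) = {¬B} ∪ {(∃r.¬C ⊓ ¬A)}
   clash {B, ¬B} at b — b ∈ (¬(∃r.¬C) ⊔ A)
2. Hence b : (¬(∃r.¬C) ⊔ A): entailed.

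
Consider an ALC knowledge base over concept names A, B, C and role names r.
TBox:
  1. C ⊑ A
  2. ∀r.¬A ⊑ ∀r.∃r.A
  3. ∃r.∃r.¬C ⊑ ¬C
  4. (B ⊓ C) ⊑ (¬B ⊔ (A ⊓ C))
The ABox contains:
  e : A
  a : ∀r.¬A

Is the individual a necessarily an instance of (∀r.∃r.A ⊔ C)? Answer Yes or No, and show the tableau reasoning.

Yes

1. a : (∀r.∃r.A ⊔ C)?  L(a) = {∀r.¬A} ∪ {(∃r.∀r.¬A ⊓ ¬C)}
   clash {C, ¬C} at a — a ∈ (∀r.∃r.A ⊔ C)
2. Hence a : (∀r.∃r.A ⊔ C): entailed.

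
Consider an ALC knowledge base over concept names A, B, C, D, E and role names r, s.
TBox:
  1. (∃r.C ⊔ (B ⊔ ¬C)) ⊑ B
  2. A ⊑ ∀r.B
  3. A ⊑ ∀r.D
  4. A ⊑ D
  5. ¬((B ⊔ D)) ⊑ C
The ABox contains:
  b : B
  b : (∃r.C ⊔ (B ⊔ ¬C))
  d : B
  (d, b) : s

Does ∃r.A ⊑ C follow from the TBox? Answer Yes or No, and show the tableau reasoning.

No

1. ∃r.A ⊑ C  ⇔  (∃r.A ⊓ ¬C) unsat w.r.t. T
   open: L(x₀) ⊇ {B, ¬A, ¬C, ∃r.A} (+ ∃-successors)
2. Hence ∃r.A ⊑ C: not entailed.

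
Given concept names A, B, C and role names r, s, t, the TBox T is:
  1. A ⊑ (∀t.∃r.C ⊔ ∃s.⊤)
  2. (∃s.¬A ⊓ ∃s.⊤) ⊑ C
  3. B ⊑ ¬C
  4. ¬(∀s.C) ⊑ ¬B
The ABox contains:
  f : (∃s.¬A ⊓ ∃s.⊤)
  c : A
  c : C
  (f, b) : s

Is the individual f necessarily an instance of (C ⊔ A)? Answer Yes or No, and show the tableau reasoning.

1. f : (C ⊔ A)?  L(f) = {(∃s.¬A ⊓ ∃s.⊤)} ∪ {(¬C ⊓ ¬A)}
   clash {C, ¬C} at f — f ∈ (C ⊔ A)
2. Hence f : (C ⊔ A): entailed.

Yes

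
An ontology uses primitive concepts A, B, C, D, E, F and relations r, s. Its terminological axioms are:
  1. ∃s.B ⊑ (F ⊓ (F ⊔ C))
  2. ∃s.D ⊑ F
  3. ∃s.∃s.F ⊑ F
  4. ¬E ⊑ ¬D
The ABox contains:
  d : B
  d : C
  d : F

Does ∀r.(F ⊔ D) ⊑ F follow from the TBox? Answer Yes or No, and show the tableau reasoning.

1. ∀r.(F ⊔ D) ⊑ F  ⇔  (∀r.(F ⊔ D) ⊓ ¬F) unsat w.r.t. T
   open: L(x₀) ⊇ {E, ¬F, ∀r.(F ⊔ D), ∀s.¬B, ∀s.¬D, …}
2. Hence ∀r.(F ⊔ D) ⊑ F: not entailed.

No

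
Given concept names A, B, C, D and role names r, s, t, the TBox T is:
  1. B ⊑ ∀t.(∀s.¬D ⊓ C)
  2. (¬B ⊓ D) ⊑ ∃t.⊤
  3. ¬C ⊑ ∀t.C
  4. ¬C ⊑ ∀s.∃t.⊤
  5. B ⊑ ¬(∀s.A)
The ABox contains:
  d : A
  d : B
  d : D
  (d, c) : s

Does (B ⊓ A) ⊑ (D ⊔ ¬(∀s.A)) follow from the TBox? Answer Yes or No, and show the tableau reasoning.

1. (B ⊓ A) ⊑ (D ⊔ ¬(∀s.A))  ⇔  ((B ⊓ A) ⊓ (¬D ⊓ ∀s.A)) unsat w.r.t. T
   all branches close; clash {A, ¬A} at an ∃-successor
2. Hence (B ⊓ A) ⊑ (D ⊔ ¬(∀s.A)): entailed.

Yes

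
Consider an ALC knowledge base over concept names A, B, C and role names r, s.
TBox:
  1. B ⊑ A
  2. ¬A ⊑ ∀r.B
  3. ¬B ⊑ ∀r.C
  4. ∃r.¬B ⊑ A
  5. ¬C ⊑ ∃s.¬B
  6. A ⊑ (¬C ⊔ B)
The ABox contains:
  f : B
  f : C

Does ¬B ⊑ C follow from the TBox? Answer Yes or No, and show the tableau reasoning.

No

1. ¬B ⊑ C  ⇔  (¬B ⊓ ¬C) unsat w.r.t. T
   apply at x₀: ¬B⊑∀r.C; ¬C⊑∃s.¬B
   open: L(x₀) ⊇ {A, ¬B, ¬C, ∀r.C, ∃s.¬B} (+ ∃-successors)
2. Hence ¬B ⊑ C: not entailed.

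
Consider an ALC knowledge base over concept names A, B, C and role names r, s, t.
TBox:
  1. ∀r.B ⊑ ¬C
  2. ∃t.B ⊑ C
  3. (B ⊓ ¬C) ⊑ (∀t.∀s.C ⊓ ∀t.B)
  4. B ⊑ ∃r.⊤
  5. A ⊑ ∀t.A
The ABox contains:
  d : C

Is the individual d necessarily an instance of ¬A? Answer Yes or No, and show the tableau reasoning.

1. d : ¬A?  L(d) = {C} ∪ {A}
   apply at d: A⊑∀t.A
   open: L(d) ⊇ {A, C, ¬B, ∀t.A, ∃r.¬B} (+ ∃-successors) — d ∉ ¬A possible
2. Hence d : ¬A: not entailed.

No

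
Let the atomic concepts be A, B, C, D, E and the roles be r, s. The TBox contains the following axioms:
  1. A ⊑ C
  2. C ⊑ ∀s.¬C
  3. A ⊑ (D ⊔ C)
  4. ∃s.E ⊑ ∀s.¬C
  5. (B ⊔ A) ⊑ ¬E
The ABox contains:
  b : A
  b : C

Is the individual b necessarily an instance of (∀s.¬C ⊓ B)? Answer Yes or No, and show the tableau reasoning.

1. b : (∀s.¬C ⊓ B)?  L(b) = {A, C} ∪ {(∃s.C ⊔ ¬B)}
   apply at b: C⊑∀s.¬C; A⊑(D ⊔ C)
   open: L(b) ⊇ {A, C, ¬B, ¬E, ∀s.¬C} — b ∉ (∀s.¬C ⊓ B) possible
2. Hence b : (∀s.¬C ⊓ B): not entailed.

No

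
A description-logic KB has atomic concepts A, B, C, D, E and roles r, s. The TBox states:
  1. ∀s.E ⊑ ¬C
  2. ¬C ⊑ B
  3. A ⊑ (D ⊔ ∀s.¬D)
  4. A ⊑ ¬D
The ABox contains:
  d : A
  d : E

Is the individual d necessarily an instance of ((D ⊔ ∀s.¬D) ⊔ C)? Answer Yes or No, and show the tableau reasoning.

Yes

1. d : ((D ⊔ ∀s.¬D) ⊔ C)?  L(d) = {A, E} ∪ {((¬D ⊓ ∃s.D) ⊓ ¬C)}
   clash {D, ¬D} at an ∃-successor — d ∈ ((D ⊔ ∀s.¬D) ⊔ C)
2. Hence d : ((D ⊔ ∀s.¬D) ⊔ C): entailed.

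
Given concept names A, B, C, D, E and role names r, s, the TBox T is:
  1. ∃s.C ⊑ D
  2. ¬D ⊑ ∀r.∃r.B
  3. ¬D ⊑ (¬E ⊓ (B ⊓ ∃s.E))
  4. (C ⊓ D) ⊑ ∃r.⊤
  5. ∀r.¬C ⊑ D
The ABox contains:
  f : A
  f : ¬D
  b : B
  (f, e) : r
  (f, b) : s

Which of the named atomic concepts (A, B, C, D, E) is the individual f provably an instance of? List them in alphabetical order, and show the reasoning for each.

{A, B}

1. f : A?  L(f) = {A, ¬D} ∪ {¬A}
   clash {A, ¬A} at f — f ∈ A
2. f : B?  L(f) = {A, ¬D} ∪ {¬B}
   clash {D, ¬D} at f — f ∈ B
3. f : C?  L(f) = {A, ¬D} ∪ {¬C}
   apply at f: ¬D⊑∀r.∃r.B; ¬D⊑(¬E ⊓ (B ⊓ ∃s.E))
   open: L(f) ⊇ {A, B, ¬C, ¬D, ¬E, …} (+ ∃-successors) — f ∉ C possible
4. f : D?  L(f) = {A, ¬D} ∪ {¬D}
   apply at f: ¬D⊑∀r.∃r.B; ¬D⊑(¬E ⊓ (B ⊓ ∃s.E))
   open: L(f) ⊇ {A, B, ¬D, ¬E, ∀r.∃r.B, …} (+ ∃-successors) — f ∉ D possible
5. f : E?  L(f) = {A, ¬D} ∪ {¬E}
   apply at f: ¬D⊑∀r.∃r.B; ¬D⊑(¬E ⊓ (B ⊓ ∃s.E))
   open: L(f) ⊇ {A, B, ¬D, ¬E, ∀r.∃r.B, …} (+ ∃-successors) — f ∉ E possible
6. Entailed for f: {A, B}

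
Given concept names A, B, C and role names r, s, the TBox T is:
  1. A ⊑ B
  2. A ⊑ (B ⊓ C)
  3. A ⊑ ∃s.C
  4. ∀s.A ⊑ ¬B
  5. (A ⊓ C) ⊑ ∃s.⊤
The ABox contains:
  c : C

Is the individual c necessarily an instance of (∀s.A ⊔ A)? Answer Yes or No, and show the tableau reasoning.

No

1. c : (∀s.A ⊔ A)?  L(c) = {C} ∪ {(∃s.¬A ⊓ ¬A)}
   open: L(c) ⊇ {C, ¬A, ∃s.¬A} (+ ∃-successors) — c ∉ (∀s.A ⊔ A) possible
2. Hence c : (∀s.A ⊔ A): not entailed.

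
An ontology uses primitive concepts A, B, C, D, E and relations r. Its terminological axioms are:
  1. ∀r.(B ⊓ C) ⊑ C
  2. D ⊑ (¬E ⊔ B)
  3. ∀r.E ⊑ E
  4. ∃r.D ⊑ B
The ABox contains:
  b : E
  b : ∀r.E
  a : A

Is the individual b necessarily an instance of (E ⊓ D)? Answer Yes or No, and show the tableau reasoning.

1. b : (E ⊓ D)?  L(b) = {E, ∀r.E} ∪ {(¬E ⊔ ¬D)}
   open: L(b) ⊇ {E, ¬D, ∀r.E, ∀r.¬D, ∃r.(¬B ⊔ ¬C)} (+ ∃-successors) — b ∉ (E ⊓ D) possible
2. Hence b : (E ⊓ D): not entailed.

No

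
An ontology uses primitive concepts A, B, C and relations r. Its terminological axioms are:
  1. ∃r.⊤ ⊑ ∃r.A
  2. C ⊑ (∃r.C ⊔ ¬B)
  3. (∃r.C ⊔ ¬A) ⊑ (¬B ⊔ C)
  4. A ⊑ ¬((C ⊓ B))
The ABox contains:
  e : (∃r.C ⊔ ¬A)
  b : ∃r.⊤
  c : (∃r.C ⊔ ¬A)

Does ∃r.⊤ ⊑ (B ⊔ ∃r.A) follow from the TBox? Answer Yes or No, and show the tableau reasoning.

1. ∃r.⊤ ⊑ (B ⊔ ∃r.A)  ⇔  (∃r.⊤ ⊓ (¬B ⊓ ∀r.¬A)) unsat w.r.t. T
   all branches close; clash {A, ¬A} at an ∃-successor
2. Hence ∃r.⊤ ⊑ (B ⊔ ∃r.A): entailed.

Yes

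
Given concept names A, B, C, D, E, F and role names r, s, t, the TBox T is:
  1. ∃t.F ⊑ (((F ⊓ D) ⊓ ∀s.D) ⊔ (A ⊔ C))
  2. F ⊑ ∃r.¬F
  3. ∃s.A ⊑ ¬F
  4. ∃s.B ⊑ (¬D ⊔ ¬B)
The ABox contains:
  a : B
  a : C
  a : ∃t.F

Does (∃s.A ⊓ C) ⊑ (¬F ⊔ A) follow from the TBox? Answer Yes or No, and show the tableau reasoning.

Yes

1. (∃s.A ⊓ C) ⊑ (¬F ⊔ A)  ⇔  ((∃s.A ⊓ C) ⊓ (F ⊓ ¬A)) unsat w.r.t. T
   all branches close; clash {F, ¬F} at x₀
2. Hence (∃s.A ⊓ C) ⊑ (¬F ⊔ A): entailed.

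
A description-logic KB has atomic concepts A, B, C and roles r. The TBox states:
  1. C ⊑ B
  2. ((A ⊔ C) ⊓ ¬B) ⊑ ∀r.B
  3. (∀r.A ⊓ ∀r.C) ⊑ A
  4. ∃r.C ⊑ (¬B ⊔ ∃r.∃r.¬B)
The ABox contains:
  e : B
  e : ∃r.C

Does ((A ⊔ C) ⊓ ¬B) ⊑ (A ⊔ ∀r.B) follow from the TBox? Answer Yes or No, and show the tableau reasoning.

Yes

1. ((A ⊔ C) ⊓ ¬B) ⊑ (A ⊔ ∀r.B)  ⇔  (((A ⊔ C) ⊓ ¬B) ⊓ (¬A ⊓ ∃r.¬B)) unsat w.r.t. T
   all branches close; clash {B, ¬B} at x₀
2. Hence ((A ⊔ C) ⊓ ¬B) ⊑ (A ⊔ ∀r.B): entailed.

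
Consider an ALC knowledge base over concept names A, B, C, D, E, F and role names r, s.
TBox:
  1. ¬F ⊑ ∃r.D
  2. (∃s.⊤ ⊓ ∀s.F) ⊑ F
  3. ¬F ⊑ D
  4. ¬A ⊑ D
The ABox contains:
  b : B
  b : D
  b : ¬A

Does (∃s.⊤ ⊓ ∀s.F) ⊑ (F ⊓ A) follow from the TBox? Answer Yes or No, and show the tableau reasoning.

1. (∃s.⊤ ⊓ ∀s.F) ⊑ (F ⊓ A)  ⇔  ((∃s.⊤ ⊓ ∀s.F) ⊓ (¬F ⊔ ¬A)) unsat w.r.t. T
   apply at x₀: (∃s.⊤ ⊓ ∀s.F)⊑F
   open: L(x₀) ⊇ {D, F, ¬A, ∀s.F, ∃s.⊤} (+ ∃-successors)
2. Hence (∃s.⊤ ⊓ ∀s.F) ⊑ (F ⊓ A): not entailed.

No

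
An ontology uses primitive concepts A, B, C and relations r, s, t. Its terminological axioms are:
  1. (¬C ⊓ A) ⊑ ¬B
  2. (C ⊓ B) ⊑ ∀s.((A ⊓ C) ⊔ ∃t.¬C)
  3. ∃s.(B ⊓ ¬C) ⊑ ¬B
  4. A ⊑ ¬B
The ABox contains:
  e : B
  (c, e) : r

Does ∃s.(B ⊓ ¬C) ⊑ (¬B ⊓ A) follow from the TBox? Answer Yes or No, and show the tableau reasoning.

No

1. ∃s.(B ⊓ ¬C) ⊑ (¬B ⊓ A)  ⇔  (∃s.(B ⊓ ¬C) ⊓ (B ⊔ ¬A)) unsat w.r.t. T
   apply at x₀: ∃s.(B ⊓ ¬C)⊑¬B
   open: L(x₀) ⊇ {¬A, ¬B, ∃s.(B ⊓ ¬C)} (+ ∃-successors)
2. Hence ∃s.(B ⊓ ¬C) ⊑ (¬B ⊓ A): not entailed.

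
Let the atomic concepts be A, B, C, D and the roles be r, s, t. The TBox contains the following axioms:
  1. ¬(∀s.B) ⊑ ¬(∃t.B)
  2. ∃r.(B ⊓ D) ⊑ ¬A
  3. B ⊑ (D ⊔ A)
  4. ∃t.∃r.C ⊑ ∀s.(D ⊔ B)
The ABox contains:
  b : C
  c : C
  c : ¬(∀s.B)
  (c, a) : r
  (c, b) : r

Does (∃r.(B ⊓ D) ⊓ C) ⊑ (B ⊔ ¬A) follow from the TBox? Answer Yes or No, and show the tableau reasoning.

1. (∃r.(B ⊓ D) ⊓ C) ⊑ (B ⊔ ¬A)  ⇔  ((∃r.(B ⊓ D) ⊓ C) ⊓ (¬B ⊓ A)) unsat w.r.t. T
   all branches close; clash {A, ¬A} at x₀
2. Hence (∃r.(B ⊓ D) ⊓ C) ⊑ (B ⊔ ¬A): entailed.

Yes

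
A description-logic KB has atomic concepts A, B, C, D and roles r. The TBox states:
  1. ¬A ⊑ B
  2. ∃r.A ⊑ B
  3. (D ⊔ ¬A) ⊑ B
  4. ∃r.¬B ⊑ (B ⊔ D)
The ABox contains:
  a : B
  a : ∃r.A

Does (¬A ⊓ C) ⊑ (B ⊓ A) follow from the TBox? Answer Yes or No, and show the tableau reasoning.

No

1. (¬A ⊓ C) ⊑ (B ⊓ A)  ⇔  ((¬A ⊓ C) ⊓ (¬B ⊔ ¬A)) unsat w.r.t. T
   apply at x₀: ¬A⊑B
   open: L(x₀) ⊇ {B, C, ¬A, ∀r.B}
2. Hence (¬A ⊓ C) ⊑ (B ⊓ A): not entailed.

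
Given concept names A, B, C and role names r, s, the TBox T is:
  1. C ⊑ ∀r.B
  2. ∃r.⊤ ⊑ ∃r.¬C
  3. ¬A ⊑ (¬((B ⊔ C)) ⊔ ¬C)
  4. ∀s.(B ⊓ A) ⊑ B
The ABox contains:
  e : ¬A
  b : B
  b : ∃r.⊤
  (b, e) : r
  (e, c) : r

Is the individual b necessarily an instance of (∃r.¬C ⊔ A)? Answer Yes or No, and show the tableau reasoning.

1. b : (∃r.¬C ⊔ A)?  L(b) = {B, ∃r.⊤} ∪ {(∀r.C ⊓ ¬A)}
   clash {C, ¬C} at e — b ∈ (∃r.¬C ⊔ A)
2. Hence b : (∃r.¬C ⊔ A): entailed.

Yes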